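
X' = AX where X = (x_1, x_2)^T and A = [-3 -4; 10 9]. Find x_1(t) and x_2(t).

x_1(t) = K_1e^(3t)sin(2t) + K_1e^(3t)cos(2t) + K_2e^(3t)sin(2t) - K_2e^(3t)cos(2t), x_2(t) = -K_1e^(3t)sin(2t) - 2K_1e^(3t)cos(2t) - 2K_2e^(3t)sin(2t) + K_2e^(3t)cos(2t)

Coefficient matrix A = [[-3, -4], [10, 9]].
Characteristic polynomial det(A - λI) = λ^2 - 6λ + 13 = 0.
Eigenvalues λ = 3 ± 2i (complex conjugate pair).
For λ=3+2i: an eigenvector is (1,-2) - i(1,-1) = (1 - i, -2 + i).
A real fundamental pair from Re and Im of e^((3+2i)t)v: X_1 = e^(3t)(cos(2t)·(1,-2) + sin(2t)·(1,-1)), X_2 = e^(3t)(sin(2t)·(1,-2) - cos(2t)·(1,-1)).
General solution: K_1X_1 + K_2X_2.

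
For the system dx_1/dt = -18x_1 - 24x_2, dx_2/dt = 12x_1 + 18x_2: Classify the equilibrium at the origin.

saddle

A = [[-18,-24],[12,18]]; det(A-λI) = λ^2 - 36.
λ = -6, 6: opposite signs.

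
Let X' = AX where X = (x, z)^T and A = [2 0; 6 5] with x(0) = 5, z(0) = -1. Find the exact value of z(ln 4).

9056

A = [[2,0],[6,5]]; eigenvalues λ = 2, 5.
Eigenvectors: (1,-2) for λ=2, (0,1) for λ=5.
From the initial condition, c_1 = 5, c_2 = 9.
z(ln 4) = (5)(4^2)(-2) + (9)(4^5)(1) = 9056.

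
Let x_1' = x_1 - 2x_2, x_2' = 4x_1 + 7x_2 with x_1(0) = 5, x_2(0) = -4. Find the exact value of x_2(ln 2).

16

A = [[1,-2],[4,7]]; eigenvalues λ = 3, 5.
Eigenvectors: (-1,1) for λ=3, (1,-2) for λ=5.
From the initial condition, c_1 = -6, c_2 = -1.
x_2(ln 2) = (-6)(2^3)(1) + (-1)(2^5)(-2) = 16.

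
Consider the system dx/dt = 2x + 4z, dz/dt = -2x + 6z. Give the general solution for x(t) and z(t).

x(t) = -C_1e^(4t)sin(2t) + C_1e^(4t)cos(2t) + C_2e^(4t)sin(2t) + C_2e^(4t)cos(2t), z(t) = -C_1e^(4t)sin(2t) + C_2e^(4t)cos(2t)

Coefficient matrix A = [[2, 4], [-2, 6]].
Characteristic polynomial det(A - λI) = λ^2 - 8λ + 20 = 0.
Eigenvalues λ = 4 ± 2i (complex conjugate pair).
For λ=4+2i: an eigenvector is (1,0) - i(-1,-1) = (1 + i, 0 + i).
A real fundamental pair from Re and Im of e^((4+2i)t)v: X_1 = e^(4t)(cos(2t)·(1,0) + sin(2t)·(-1,-1)), X_2 = e^(4t)(sin(2t)·(1,0) - cos(2t)·(-1,-1)).
General solution: C_1X_1 + C_2X_2.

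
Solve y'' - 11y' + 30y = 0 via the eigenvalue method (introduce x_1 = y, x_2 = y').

Let x_1 = y, x_2 = y'. Then x_1' = x_2 and x_2' = -30x_1 + 11x_2.
A = [[0,1],[-30,11]]; det(A-λI) = λ^2 - 11λ + 30.
Eigenvalues λ = 6, 5 with eigenvectors (1,6), (1,5).

y(t) = K_1e^(6t) + K_2e^(5t)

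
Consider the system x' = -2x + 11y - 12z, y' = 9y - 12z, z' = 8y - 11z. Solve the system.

Coefficient matrix A = [[-2, 11, -12], [0, 9, -12], [0, 8, -11]].
det(A - λI) = 0 gives eigenvalues λ = -2, -3, 1.
For λ=-2: eigenvector (1,0,0).
For λ=-3: eigenvector (1,1,1).
For λ=1: eigenvector (3,3,2).
General solution: c_1e^(-2t)(1,0,0) + c_2e^(-3t)(1,1,1) + c_3e^(t)(3,3,2).

x(t) = c_1e^(-2t) + c_2e^(-3t) + 3c_3e^(t), y(t) = c_2e^(-3t) + 3c_3e^(t), z(t) = c_2e^(-3t) + 2c_3e^(t)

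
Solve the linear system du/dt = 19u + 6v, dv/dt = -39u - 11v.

Coefficient matrix A = [[19, 6], [-39, -11]].
Characteristic polynomial det(A - λI) = λ^2 - 8λ + 25 = 0.
Eigenvalues λ = 4 ± 3i (complex conjugate pair).
For λ=4+3i: an eigenvector is (-1,3) - i(1,-2) = (-1 - i, 3 + 2i).
A real fundamental pair from Re and Im of e^((4+3i)t)v: X_1 = e^(4t)(cos(3t)·(-1,3) + sin(3t)·(1,-2)), X_2 = e^(4t)(sin(3t)·(-1,3) - cos(3t)·(1,-2)).
General solution: K_1X_1 + K_2X_2.

u(t) = K_1e^(4t)sin(3t) - K_1e^(4t)cos(3t) - K_2e^(4t)sin(3t) - K_2e^(4t)cos(3t), v(t) = -2K_1e^(4t)sin(3t) + 3K_1e^(4t)cos(3t) + 3K_2e^(4t)sin(3t) + 2K_2e^(4t)cos(3t)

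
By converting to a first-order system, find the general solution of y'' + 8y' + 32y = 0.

y(t) = K_1e^(-4t)cos(4t) + K_2e^(-4t)sin(4t)

Let x_1 = y, x_2 = y'. Then x_1' = x_2 and x_2' = -32x_1 - 8x_2.
A = [[0,1],[-32,-8]]; det(A-λI) = λ^2 + 8λ + 32.
Eigenvalues λ = -4 ± 4i.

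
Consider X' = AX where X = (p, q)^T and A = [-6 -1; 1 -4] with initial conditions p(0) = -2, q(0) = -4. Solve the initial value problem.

Coefficient matrix A = [[-6, -1], [1, -4]].
Characteristic polynomial det(A - λI) = λ^2 + 10λ + 25 = 0.
Single eigenvalue λ = -5 with algebraic multiplicity 2.
Eigenvector v = (-1,1); generalized eigenvector w with (A-λI)w=v is (0,1).
General solution: e^(-5t)[c_1·v + c_2·(t·v + w)].
Applying p(0)=-2, q(0)=-4 gives c_1=2, c_2=-6.

p(t) = 6te^(-5t) - 2e^(-5t), q(t) = -6te^(-5t) - 4e^(-5t)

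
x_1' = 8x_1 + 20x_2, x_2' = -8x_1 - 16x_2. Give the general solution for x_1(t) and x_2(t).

Coefficient matrix A = [[8, 20], [-8, -16]].
Characteristic polynomial det(A - λI) = λ^2 + 8λ + 32 = 0.
Eigenvalues λ = -4 ± 4i (complex conjugate pair).
For λ=-4+4i: an eigenvector is (-2,1) - i(-1,1) = (-2 + i, 1 - i).
A real fundamental pair from Re and Im of e^((-4+4i)t)v: X_1 = e^(-4t)(cos(4t)·(-2,1) + sin(4t)·(-1,1)), X_2 = e^(-4t)(sin(4t)·(-2,1) - cos(4t)·(-1,1)).
General solution: K_1X_1 + K_2X_2.

x_1(t) = -K_1e^(-4t)sin(4t) - 2K_1e^(-4t)cos(4t) - 2K_2e^(-4t)sin(4t) + K_2e^(-4t)cos(4t), x_2(t) = K_1e^(-4t)sin(4t) + K_1e^(-4t)cos(4t) + K_2e^(-4t)sin(4t) - K_2e^(-4t)cos(4t)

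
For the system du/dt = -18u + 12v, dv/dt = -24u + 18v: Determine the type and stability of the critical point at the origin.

saddle

A = [[-18,12],[-24,18]]; det(A-λI) = λ^2 - 36.
λ = 6, -6: opposite signs.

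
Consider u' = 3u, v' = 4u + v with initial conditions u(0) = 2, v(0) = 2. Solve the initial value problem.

u(t) = 2e^(3t), v(t) = 4e^(3t) - 2e^(t)

Coefficient matrix A = [[3, 0], [4, 1]].
Characteristic polynomial det(A - λI) = λ^2 - 4λ + 3 = 0.
Eigenvalues λ = 1, 3.
For λ=1: (A-λI) row 1 is [2, 0], so an eigenvector is (0, 1).
For λ=3: (A-λI) row 2 is [4, -2], so an eigenvector is (1, 2).
General solution: K_1e^(t)(0,1) + K_2e^(3t)(1,2).
Applying u(0)=2, v(0)=2 gives K_1=-2, K_2=2.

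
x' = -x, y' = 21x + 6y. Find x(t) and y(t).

Coefficient matrix A = [[-1, 0], [21, 6]].
Characteristic polynomial det(A - λI) = λ^2 - 5λ - 6 = 0.
Eigenvalues λ = 6, -1.
For λ=6: (A-λI) row 1 is [-7, 0], so an eigenvector is (0, 1).
For λ=-1: (A-λI) row 2 is [21, 7], so an eigenvector is (-1, 3).
General solution: c_1e^(6t)(0,1) + c_2e^(-t)(-1,3).

x(t) = -c_2e^(-t), y(t) = c_1e^(6t) + 3c_2e^(-t)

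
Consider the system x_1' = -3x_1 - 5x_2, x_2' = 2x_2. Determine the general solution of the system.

Coefficient matrix A = [[-3, -5], [0, 2]].
Characteristic polynomial det(A - λI) = λ^2 + λ - 6 = 0.
Eigenvalues λ = 2, -3.
For λ=2: (A-λI) row 1 is [-5, -5], so an eigenvector is (1, -1).
For λ=-3: (A-λI) row 1 is [0, -5], so an eigenvector is (1, 0).
General solution: C_1e^(2t)(1,-1) + C_2e^(-3t)(1,0).

x_1(t) = C_1e^(2t) + C_2e^(-3t), x_2(t) = -C_1e^(2t)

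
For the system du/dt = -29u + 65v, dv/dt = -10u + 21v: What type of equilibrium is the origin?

A = [[-29,65],[-10,21]]; det(A-λI) = λ^2 + 8λ + 41.
λ = -4 ± 5i: negative real part.

stable spiral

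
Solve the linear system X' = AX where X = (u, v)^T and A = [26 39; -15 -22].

u(t) = 3c_1e^(2t)sin(3t) + 2c_1e^(2t)cos(3t) + 2c_2e^(2t)sin(3t) - 3c_2e^(2t)cos(3t), v(t) = -2c_1e^(2t)sin(3t) - c_1e^(2t)cos(3t) - c_2e^(2t)sin(3t) + 2c_2e^(2t)cos(3t)

Coefficient matrix A = [[26, 39], [-15, -22]].
Characteristic polynomial det(A - λI) = λ^2 - 4λ + 13 = 0.
Eigenvalues λ = 2 ± 3i (complex conjugate pair).
For λ=2+3i: an eigenvector is (2,-1) - i(3,-2) = (2 - 3i, -1 + 2i).
A real fundamental pair from Re and Im of e^((2+3i)t)v: X_1 = e^(2t)(cos(3t)·(2,-1) + sin(3t)·(3,-2)), X_2 = e^(2t)(sin(3t)·(2,-1) - cos(3t)·(3,-2)).
General solution: c_1X_1 + c_2X_2.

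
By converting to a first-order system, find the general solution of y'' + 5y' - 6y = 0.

y(t) = c_1e^(t) + c_2e^(-6t)

Let x_1 = y, x_2 = y'. Then x_1' = x_2 and x_2' = 6x_1 - 5x_2.
A = [[0,1],[6,-5]]; det(A-λI) = λ^2 + 5λ - 6.
Eigenvalues λ = 1, -6 with eigenvectors (1,1), (1,-6).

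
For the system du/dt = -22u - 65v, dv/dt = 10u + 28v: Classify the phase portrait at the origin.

A = [[-22,-65],[10,28]]; det(A-λI) = λ^2 - 6λ + 34.
λ = 3 ± 5i: positive real part.

unstable spiral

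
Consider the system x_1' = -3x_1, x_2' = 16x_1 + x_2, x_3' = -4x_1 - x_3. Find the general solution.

Coefficient matrix A = [[-3, 0, 0], [16, 1, 0], [-4, 0, -1]].
det(A - λI) = 0 gives eigenvalues λ = 1, -3, -1.
For λ=1: eigenvector (0,1,0).
For λ=-3: eigenvector (1,-4,2).
For λ=-1: eigenvector (0,0,1).
General solution: c_1e^(t)(0,1,0) + c_2e^(-3t)(1,-4,2) + c_3e^(-t)(0,0,1).

x_1(t) = c_2e^(-3t), x_2(t) = c_1e^(t) - 4c_2e^(-3t), x_3(t) = 2c_2e^(-3t) + c_3e^(-t)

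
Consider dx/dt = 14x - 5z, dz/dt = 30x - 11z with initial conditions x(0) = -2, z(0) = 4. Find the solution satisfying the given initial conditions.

x(t) = -10e^(4t) + 8e^(-t), z(t) = -20e^(4t) + 24e^(-t)

Coefficient matrix A = [[14, -5], [30, -11]].
Characteristic polynomial det(A - λI) = λ^2 - 3λ - 4 = 0.
Eigenvalues λ = 4, -1.
For λ=4: (A-λI) row 1 is [10, -5], so an eigenvector is (-1, -2).
For λ=-1: (A-λI) row 1 is [15, -5], so an eigenvector is (1, 3).
General solution: c_1e^(4t)(-1,-2) + c_2e^(-t)(1,3).
Applying x(0)=-2, z(0)=4 gives c_1=10, c_2=8.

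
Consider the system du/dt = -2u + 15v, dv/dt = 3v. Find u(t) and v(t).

Coefficient matrix A = [[-2, 15], [0, 3]].
Characteristic polynomial det(A - λI) = λ^2 - λ - 6 = 0.
Eigenvalues λ = -2, 3.
For λ=-2: (A-λI) row 1 is [0, 15], so an eigenvector is (1, 0).
For λ=3: (A-λI) row 1 is [-5, 15], so an eigenvector is (-3, -1).
General solution: C_1e^(-2t)(1,0) + C_2e^(3t)(-3,-1).

u(t) = C_1e^(-2t) - 3C_2e^(3t), v(t) = -C_2e^(3t)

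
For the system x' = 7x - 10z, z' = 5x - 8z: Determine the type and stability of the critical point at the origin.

saddle

A = [[7,-10],[5,-8]]; det(A-λI) = λ^2 + λ - 6.
λ = 2, -3: opposite signs.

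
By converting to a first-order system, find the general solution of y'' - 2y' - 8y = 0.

Let x_1 = y, x_2 = y'. Then x_1' = x_2 and x_2' = 8x_1 + 2x_2.
A = [[0,1],[8,2]]; det(A-λI) = λ^2 - 2λ - 8.
Eigenvalues λ = 4, -2 with eigenvectors (1,4), (1,-2).

y(t) = C_1e^(4t) + C_2e^(-2t)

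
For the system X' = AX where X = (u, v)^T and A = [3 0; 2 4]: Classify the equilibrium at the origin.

A = [[3,0],[2,4]]; det(A-λI) = λ^2 - 7λ + 12.
λ = 4, 3: both positive.

unstable node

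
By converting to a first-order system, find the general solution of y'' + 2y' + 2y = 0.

Let x_1 = y, x_2 = y'. Then x_1' = x_2 and x_2' = -2x_1 - 2x_2.
A = [[0,1],[-2,-2]]; det(A-λI) = λ^2 + 2λ + 2.
Eigenvalues λ = -1 ± i.

y(t) = c_1e^(-t)cos(t) + c_2e^(-t)sin(t)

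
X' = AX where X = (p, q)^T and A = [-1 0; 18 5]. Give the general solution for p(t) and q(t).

p(t) = -C_2e^(-t), q(t) = C_1e^(5t) + 3C_2e^(-t)

Coefficient matrix A = [[-1, 0], [18, 5]].
Characteristic polynomial det(A - λI) = λ^2 - 4λ - 5 = 0.
Eigenvalues λ = 5, -1.
For λ=5: (A-λI) row 1 is [-6, 0], so an eigenvector is (0, 1).
For λ=-1: (A-λI) row 2 is [18, 6], so an eigenvector is (-1, 3).
General solution: C_1e^(5t)(0,1) + C_2e^(-t)(-1,3).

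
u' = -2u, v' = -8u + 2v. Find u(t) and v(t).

Coefficient matrix A = [[-2, 0], [-8, 2]].
Characteristic polynomial det(A - λI) = λ^2 - 4 = 0.
Eigenvalues λ = -2, 2.
For λ=-2: (A-λI) row 2 is [-8, 4], so an eigenvector is (-1, -2).
For λ=2: (A-λI) row 1 is [-4, 0], so an eigenvector is (0, 1).
General solution: c_1e^(-2t)(-1,-2) + c_2e^(2t)(0,1).

u(t) = -c_1e^(-2t), v(t) = -2c_1e^(-2t) + c_2e^(2t)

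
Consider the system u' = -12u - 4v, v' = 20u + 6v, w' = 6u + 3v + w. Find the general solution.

Coefficient matrix A = [[-12, -4, 0], [20, 6, 0], [6, 3, 1]].
det(A - λI) = 0 gives eigenvalues λ = -4, 1, -2.
For λ=-4: eigenvector (1,-2,0).
For λ=1: eigenvector (0,0,1).
For λ=-2: eigenvector (-2,5,-1).
General solution: C_1e^(-4t)(1,-2,0) + C_2e^(t)(0,0,1) + C_3e^(-2t)(-2,5,-1).

u(t) = C_1e^(-4t) - 2C_3e^(-2t), v(t) = -2C_1e^(-4t) + 5C_3e^(-2t), w(t) = C_2e^(t) - C_3e^(-2t)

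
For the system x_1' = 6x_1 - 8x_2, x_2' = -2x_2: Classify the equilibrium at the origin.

saddle

A = [[6,-8],[0,-2]]; det(A-λI) = λ^2 - 4λ - 12.
λ = 6, -2: opposite signs.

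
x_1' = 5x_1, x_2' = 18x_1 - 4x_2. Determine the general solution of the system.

x_1(t) = C_1e^(5t), x_2(t) = 2C_1e^(5t) - C_2e^(-4t)

Coefficient matrix A = [[5, 0], [18, -4]].
Characteristic polynomial det(A - λI) = λ^2 - λ - 20 = 0.
Eigenvalues λ = 5, -4.
For λ=5: (A-λI) row 2 is [18, -9], so an eigenvector is (1, 2).
For λ=-4: (A-λI) row 1 is [9, 0], so an eigenvector is (0, -1).
General solution: C_1e^(5t)(1,2) + C_2e^(-4t)(0,-1).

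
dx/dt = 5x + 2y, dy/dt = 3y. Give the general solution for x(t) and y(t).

Coefficient matrix A = [[5, 2], [0, 3]].
Characteristic polynomial det(A - λI) = λ^2 - 8λ + 15 = 0.
Eigenvalues λ = 5, 3.
For λ=5: (A-λI) row 1 is [0, 2], so an eigenvector is (1, 0).
For λ=3: (A-λI) row 1 is [2, 2], so an eigenvector is (-1, 1).
General solution: c_1e^(5t)(1,0) + c_2e^(3t)(-1,1).

x(t) = c_1e^(5t) - c_2e^(3t), y(t) = c_2e^(3t)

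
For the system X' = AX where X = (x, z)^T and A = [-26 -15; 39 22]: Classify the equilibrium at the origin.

A = [[-26,-15],[39,22]]; det(A-λI) = λ^2 + 4λ + 13.
λ = -2 ± 3i: negative real part.

stable spiral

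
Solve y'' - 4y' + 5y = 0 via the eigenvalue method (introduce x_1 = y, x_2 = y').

Let x_1 = y, x_2 = y'. Then x_1' = x_2 and x_2' = -5x_1 + 4x_2.
A = [[0,1],[-5,4]]; det(A-λI) = λ^2 - 4λ + 5.
Eigenvalues λ = 2 ± i.

y(t) = c_1e^(2t)cos(t) + c_2e^(2t)sin(t)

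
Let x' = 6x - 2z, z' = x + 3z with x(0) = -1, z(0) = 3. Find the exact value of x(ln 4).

-6400

A = [[6,-2],[1,3]]; eigenvalues λ = 5, 4.
Eigenvectors: (-2,-1) for λ=5, (-1,-1) for λ=4.
From the initial condition, c_1 = 4, c_2 = -7.
x(ln 4) = (4)(4^5)(-2) + (-7)(4^4)(-1) = -6400.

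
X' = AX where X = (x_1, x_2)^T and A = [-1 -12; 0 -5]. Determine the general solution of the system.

Coefficient matrix A = [[-1, -12], [0, -5]].
Characteristic polynomial det(A - λI) = λ^2 + 6λ + 5 = 0.
Eigenvalues λ = -1, -5.
For λ=-1: (A-λI) row 1 is [0, -12], so an eigenvector is (1, 0).
For λ=-5: (A-λI) row 1 is [4, -12], so an eigenvector is (3, 1).
General solution: c_1e^(-t)(1,0) + c_2e^(-5t)(3,1).

x_1(t) = c_1e^(-t) + 3c_2e^(-5t), x_2(t) = c_2e^(-5t)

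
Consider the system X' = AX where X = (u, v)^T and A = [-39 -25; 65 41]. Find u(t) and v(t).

Coefficient matrix A = [[-39, -25], [65, 41]].
Characteristic polynomial det(A - λI) = λ^2 - 2λ + 26 = 0.
Eigenvalues λ = 1 ± 5i (complex conjugate pair).
For λ=1+5i: an eigenvector is (2,-3) - i(-1,2) = (2 + i, -3 - 2i).
A real fundamental pair from Re and Im of e^((1+5i)t)v: X_1 = e^(t)(cos(5t)·(2,-3) + sin(5t)·(-1,2)), X_2 = e^(t)(sin(5t)·(2,-3) - cos(5t)·(-1,2)).
General solution: K_1X_1 + K_2X_2.

u(t) = -K_1e^(t)sin(5t) + 2K_1e^(t)cos(5t) + 2K_2e^(t)sin(5t) + K_2e^(t)cos(5t), v(t) = 2K_1e^(t)sin(5t) - 3K_1e^(t)cos(5t) - 3K_2e^(t)sin(5t) - 2K_2e^(t)cos(5t)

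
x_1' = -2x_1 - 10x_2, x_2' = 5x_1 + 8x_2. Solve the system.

Coefficient matrix A = [[-2, -10], [5, 8]].
Characteristic polynomial det(A - λI) = λ^2 - 6λ + 34 = 0.
Eigenvalues λ = 3 ± 5i (complex conjugate pair).
For λ=3+5i: an eigenvector is (-1,0) - i(1,-1) = (-1 - i, 0 + i).
A real fundamental pair from Re and Im of e^((3+5i)t)v: X_1 = e^(3t)(cos(5t)·(-1,0) + sin(5t)·(1,-1)), X_2 = e^(3t)(sin(5t)·(-1,0) - cos(5t)·(1,-1)).
General solution: c_1X_1 + c_2X_2.

x_1(t) = c_1e^(3t)sin(5t) - c_1e^(3t)cos(5t) - c_2e^(3t)sin(5t) - c_2e^(3t)cos(5t), x_2(t) = -c_1e^(3t)sin(5t) + c_2e^(3t)cos(5t)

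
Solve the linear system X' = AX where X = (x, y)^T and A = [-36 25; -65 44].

Coefficient matrix A = [[-36, 25], [-65, 44]].
Characteristic polynomial det(A - λI) = λ^2 - 8λ + 41 = 0.
Eigenvalues λ = 4 ± 5i (complex conjugate pair).
For λ=4+5i: an eigenvector is (1,2) - i(2,3) = (1 - 2i, 2 - 3i).
A real fundamental pair from Re and Im of e^((4+5i)t)v: X_1 = e^(4t)(cos(5t)·(1,2) + sin(5t)·(2,3)), X_2 = e^(4t)(sin(5t)·(1,2) - cos(5t)·(2,3)).
General solution: c_1X_1 + c_2X_2.

x(t) = 2c_1e^(4t)sin(5t) + c_1e^(4t)cos(5t) + c_2e^(4t)sin(5t) - 2c_2e^(4t)cos(5t), y(t) = 3c_1e^(4t)sin(5t) + 2c_1e^(4t)cos(5t) + 2c_2e^(4t)sin(5t) - 3c_2e^(4t)cos(5t)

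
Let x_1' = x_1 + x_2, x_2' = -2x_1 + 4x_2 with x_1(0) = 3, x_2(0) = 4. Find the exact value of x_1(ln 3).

A = [[1,1],[-2,4]]; eigenvalues λ = 3, 2.
Eigenvectors: (-1,-2) for λ=3, (-1,-1) for λ=2.
From the initial condition, c_1 = -1, c_2 = -2.
x_1(ln 3) = (-1)(3^3)(-1) + (-2)(3^2)(-1) = 45.

45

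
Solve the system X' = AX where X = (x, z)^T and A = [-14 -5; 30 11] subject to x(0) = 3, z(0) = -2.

Coefficient matrix A = [[-14, -5], [30, 11]].
Characteristic polynomial det(A - λI) = λ^2 + 3λ - 4 = 0.
Eigenvalues λ = -4, 1.
For λ=-4: (A-λI) row 1 is [-10, -5], so an eigenvector is (-1, 2).
For λ=1: (A-λI) row 1 is [-15, -5], so an eigenvector is (-1, 3).
General solution: c_1e^(-4t)(-1,2) + c_2e^(t)(-1,3).
Applying x(0)=3, z(0)=-2 gives c_1=-7, c_2=4.

x(t) = -4e^(t) + 7e^(-4t), z(t) = 12e^(t) - 14e^(-4t)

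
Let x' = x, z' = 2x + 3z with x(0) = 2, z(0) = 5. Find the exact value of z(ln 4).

A = [[1,0],[2,3]]; eigenvalues λ = 1, 3.
Eigenvectors: (-1,1) for λ=1, (0,1) for λ=3.
From the initial condition, c_1 = -2, c_2 = 7.
z(ln 4) = (-2)(4^1)(1) + (7)(4^3)(1) = 440.

440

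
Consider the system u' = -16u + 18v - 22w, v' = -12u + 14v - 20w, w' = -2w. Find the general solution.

u(t) = 3K_1e^(-4t) + K_2e^(2t) + K_3e^(-2t), v(t) = 2K_1e^(-4t) + K_2e^(2t) + 2K_3e^(-2t), w(t) = K_3e^(-2t)

Coefficient matrix A = [[-16, 18, -22], [-12, 14, -20], [0, 0, -2]].
det(A - λI) = 0 gives eigenvalues λ = -4, 2, -2.
For λ=-4: eigenvector (3,2,0).
For λ=2: eigenvector (1,1,0).
For λ=-2: eigenvector (1,2,1).
General solution: K_1e^(-4t)(3,2,0) + K_2e^(2t)(1,1,0) + K_3e^(-2t)(1,2,1).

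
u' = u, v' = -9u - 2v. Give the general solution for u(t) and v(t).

u(t) = C_2e^(t), v(t) = C_1e^(-2t) - 3C_2e^(t)

Coefficient matrix A = [[1, 0], [-9, -2]].
Characteristic polynomial det(A - λI) = λ^2 + λ - 2 = 0.
Eigenvalues λ = -2, 1.
For λ=-2: (A-λI) row 1 is [3, 0], so an eigenvector is (0, 1).
For λ=1: (A-λI) row 2 is [-9, -3], so an eigenvector is (1, -3).
General solution: C_1e^(-2t)(0,1) + C_2e^(t)(1,-3).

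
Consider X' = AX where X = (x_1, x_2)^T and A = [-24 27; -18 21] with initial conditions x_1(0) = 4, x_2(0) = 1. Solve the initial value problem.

Coefficient matrix A = [[-24, 27], [-18, 21]].
Characteristic polynomial det(A - λI) = λ^2 + 3λ - 18 = 0.
Eigenvalues λ = -6, 3.
For λ=-6: (A-λI) row 1 is [-18, 27], so an eigenvector is (3, 2).
For λ=3: (A-λI) row 1 is [-27, 27], so an eigenvector is (1, 1).
General solution: C_1e^(-6t)(3,2) + C_2e^(3t)(1,1).
Applying x_1(0)=4, x_2(0)=1 gives C_1=3, C_2=-5.

x_1(t) = -5e^(3t) + 9e^(-6t), x_2(t) = -5e^(3t) + 6e^(-6t)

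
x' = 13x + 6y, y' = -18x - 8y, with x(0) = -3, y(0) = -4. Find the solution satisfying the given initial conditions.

Coefficient matrix A = [[13, 6], [-18, -8]].
Characteristic polynomial det(A - λI) = λ^2 - 5λ + 4 = 0.
Eigenvalues λ = 4, 1.
For λ=4: (A-λI) row 1 is [9, 6], so an eigenvector is (2, -3).
For λ=1: (A-λI) row 1 is [12, 6], so an eigenvector is (1, -2).
General solution: C_1e^(4t)(2,-3) + C_2e^(t)(1,-2).
Applying x(0)=-3, y(0)=-4 gives C_1=-10, C_2=17.

x(t) = -20e^(4t) + 17e^(t), y(t) = 30e^(4t) - 34e^(t)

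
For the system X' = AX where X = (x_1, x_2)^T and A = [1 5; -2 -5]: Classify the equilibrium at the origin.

A = [[1,5],[-2,-5]]; det(A-λI) = λ^2 + 4λ + 5.
λ = -2 ± i: negative real part.

stable spiral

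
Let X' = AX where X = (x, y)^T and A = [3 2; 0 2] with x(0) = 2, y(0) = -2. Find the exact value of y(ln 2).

A = [[3,2],[0,2]]; eigenvalues λ = 2, 3.
Eigenvectors: (2,-1) for λ=2, (-1,0) for λ=3.
From the initial condition, c_1 = 2, c_2 = 2.
y(ln 2) = (2)(2^2)(-1) + (2)(2^3)(0) = -8.

-8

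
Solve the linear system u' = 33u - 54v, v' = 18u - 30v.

Coefficient matrix A = [[33, -54], [18, -30]].
Characteristic polynomial det(A - λI) = λ^2 - 3λ - 18 = 0.
Eigenvalues λ = 6, -3.
For λ=6: (A-λI) row 1 is [27, -54], so an eigenvector is (2, 1).
For λ=-3: (A-λI) row 1 is [36, -54], so an eigenvector is (-3, -2).
General solution: C_1e^(6t)(2,1) + C_2e^(-3t)(-3,-2).

u(t) = 2C_1e^(6t) - 3C_2e^(-3t), v(t) = C_1e^(6t) - 2C_2e^(-3t)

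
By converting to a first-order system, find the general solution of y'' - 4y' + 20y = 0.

y(t) = K_1e^(2t)cos(4t) + K_2e^(2t)sin(4t)

Let x_1 = y, x_2 = y'. Then x_1' = x_2 and x_2' = -20x_1 + 4x_2.
A = [[0,1],[-20,4]]; det(A-λI) = λ^2 - 4λ + 20.
Eigenvalues λ = 2 ± 4i.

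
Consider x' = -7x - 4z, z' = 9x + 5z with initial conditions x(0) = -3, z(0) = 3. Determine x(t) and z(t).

Coefficient matrix A = [[-7, -4], [9, 5]].
Characteristic polynomial det(A - λI) = λ^2 + 2λ + 1 = 0.
Single eigenvalue λ = -1 with algebraic multiplicity 2.
Eigenvector v = (-2,3); generalized eigenvector w with (A-λI)w=v is (-1,2).
General solution: e^(-t)[K_1·v + K_2·(t·v + w)].
Applying x(0)=-3, z(0)=3 gives K_1=3, K_2=-3.

x(t) = 6te^(-t) - 3e^(-t), z(t) = -9te^(-t) + 3e^(-t)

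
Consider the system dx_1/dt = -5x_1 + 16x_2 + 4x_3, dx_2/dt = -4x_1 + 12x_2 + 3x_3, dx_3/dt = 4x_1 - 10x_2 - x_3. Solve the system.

Coefficient matrix A = [[-5, 16, 4], [-4, 12, 3], [4, -10, -1]].
det(A - λI) = 0 gives eigenvalues λ = 2, 3, 1.
For λ=2: eigenvector (-8,-5,6).
For λ=3: eigenvector (-3,-2,2).
For λ=1: eigenvector (-2,-1,1).
General solution: C_1e^(2t)(-8,-5,6) + C_2e^(3t)(-3,-2,2) + C_3e^(t)(-2,-1,1).

x_1(t) = -8C_1e^(2t) - 3C_2e^(3t) - 2C_3e^(t), x_2(t) = -5C_1e^(2t) - 2C_2e^(3t) - C_3e^(t), x_3(t) = 6C_1e^(2t) + 2C_2e^(3t) + C_3e^(t)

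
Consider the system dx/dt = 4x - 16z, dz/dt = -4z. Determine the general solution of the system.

x(t) = -C_1e^(4t) + 2C_2e^(-4t), z(t) = C_2e^(-4t)

Coefficient matrix A = [[4, -16], [0, -4]].
Characteristic polynomial det(A - λI) = λ^2 - 16 = 0.
Eigenvalues λ = 4, -4.
For λ=4: (A-λI) row 1 is [0, -16], so an eigenvector is (-1, 0).
For λ=-4: (A-λI) row 1 is [8, -16], so an eigenvector is (2, 1).
General solution: C_1e^(4t)(-1,0) + C_2e^(-4t)(2,1).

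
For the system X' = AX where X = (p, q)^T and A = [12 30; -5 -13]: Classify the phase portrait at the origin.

A = [[12,30],[-5,-13]]; det(A-λI) = λ^2 + λ - 6.
λ = -3, 2: opposite signs.

saddle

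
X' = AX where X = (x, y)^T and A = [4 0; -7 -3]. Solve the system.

x(t) = -c_2e^(4t), y(t) = -c_1e^(-3t) + c_2e^(4t)

Coefficient matrix A = [[4, 0], [-7, -3]].
Characteristic polynomial det(A - λI) = λ^2 - λ - 12 = 0.
Eigenvalues λ = -3, 4.
For λ=-3: (A-λI) row 1 is [7, 0], so an eigenvector is (0, -1).
For λ=4: (A-λI) row 2 is [-7, -7], so an eigenvector is (-1, 1).
General solution: c_1e^(-3t)(0,-1) + c_2e^(4t)(-1,1).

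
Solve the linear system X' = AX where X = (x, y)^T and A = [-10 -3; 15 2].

Coefficient matrix A = [[-10, -3], [15, 2]].
Characteristic polynomial det(A - λI) = λ^2 + 8λ + 25 = 0.
Eigenvalues λ = -4 ± 3i (complex conjugate pair).
For λ=-4+3i: an eigenvector is (-1,2) - i(0,-1) = (-1, 2 + i).
A real fundamental pair from Re and Im of e^((-4+3i)t)v: X_1 = e^(-4t)(cos(3t)·(-1,2) + sin(3t)·(0,-1)), X_2 = e^(-4t)(sin(3t)·(-1,2) - cos(3t)·(0,-1)).
General solution: K_1X_1 + K_2X_2.

x(t) = -K_1e^(-4t)cos(3t) - K_2e^(-4t)sin(3t), y(t) = -K_1e^(-4t)sin(3t) + 2K_1e^(-4t)cos(3t) + 2K_2e^(-4t)sin(3t) + K_2e^(-4t)cos(3t)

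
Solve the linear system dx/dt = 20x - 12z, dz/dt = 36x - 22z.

Coefficient matrix A = [[20, -12], [36, -22]].
Characteristic polynomial det(A - λI) = λ^2 + 2λ - 8 = 0.
Eigenvalues λ = -4, 2.
For λ=-4: (A-λI) row 1 is [24, -12], so an eigenvector is (1, 2).
For λ=2: (A-λI) row 1 is [18, -12], so an eigenvector is (-2, -3).
General solution: K_1e^(-4t)(1,2) + K_2e^(2t)(-2,-3).

x(t) = K_1e^(-4t) - 2K_2e^(2t), z(t) = 2K_1e^(-4t) - 3K_2e^(2t)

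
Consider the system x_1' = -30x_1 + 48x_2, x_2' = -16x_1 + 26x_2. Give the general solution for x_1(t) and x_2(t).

x_1(t) = 3K_1e^(2t) + 2K_2e^(-6t), x_2(t) = 2K_1e^(2t) + K_2e^(-6t)

Coefficient matrix A = [[-30, 48], [-16, 26]].
Characteristic polynomial det(A - λI) = λ^2 + 4λ - 12 = 0.
Eigenvalues λ = 2, -6.
For λ=2: (A-λI) row 1 is [-32, 48], so an eigenvector is (3, 2).
For λ=-6: (A-λI) row 1 is [-24, 48], so an eigenvector is (2, 1).
General solution: K_1e^(2t)(3,2) + K_2e^(-6t)(2,1).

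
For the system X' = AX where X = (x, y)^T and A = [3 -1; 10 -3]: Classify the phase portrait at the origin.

center

A = [[3,-1],[10,-3]]; det(A-λI) = λ^2 + 1.
λ = 0 ± i: zero real part.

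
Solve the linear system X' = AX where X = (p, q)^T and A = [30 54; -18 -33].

Coefficient matrix A = [[30, 54], [-18, -33]].
Characteristic polynomial det(A - λI) = λ^2 + 3λ - 18 = 0.
Eigenvalues λ = 3, -6.
For λ=3: (A-λI) row 1 is [27, 54], so an eigenvector is (-2, 1).
For λ=-6: (A-λI) row 1 is [36, 54], so an eigenvector is (-3, 2).
General solution: C_1e^(3t)(-2,1) + C_2e^(-6t)(-3,2).

p(t) = -2C_1e^(3t) - 3C_2e^(-6t), q(t) = C_1e^(3t) + 2C_2e^(-6t)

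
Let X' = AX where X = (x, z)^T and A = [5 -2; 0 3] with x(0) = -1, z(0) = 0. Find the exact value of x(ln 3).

A = [[5,-2],[0,3]]; eigenvalues λ = 3, 5.
Eigenvectors: (1,1) for λ=3, (-1,0) for λ=5.
From the initial condition, c_1 = 0, c_2 = 1.
x(ln 3) = (0)(3^3)(1) + (1)(3^5)(-1) = -243.

-243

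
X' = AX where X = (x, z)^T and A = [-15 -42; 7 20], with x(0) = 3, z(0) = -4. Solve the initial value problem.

x(t) = 18e^(6t) - 15e^(-t), z(t) = -9e^(6t) + 5e^(-t)

Coefficient matrix A = [[-15, -42], [7, 20]].
Characteristic polynomial det(A - λI) = λ^2 - 5λ - 6 = 0.
Eigenvalues λ = 6, -1.
For λ=6: (A-λI) row 1 is [-21, -42], so an eigenvector is (2, -1).
For λ=-1: (A-λI) row 1 is [-14, -42], so an eigenvector is (-3, 1).
General solution: K_1e^(6t)(2,-1) + K_2e^(-t)(-3,1).
Applying x(0)=3, z(0)=-4 gives K_1=9, K_2=5.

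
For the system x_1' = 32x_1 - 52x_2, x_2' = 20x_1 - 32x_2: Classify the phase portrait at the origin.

center

A = [[32,-52],[20,-32]]; det(A-λI) = λ^2 + 16.
λ = 0 ± 4i: zero real part.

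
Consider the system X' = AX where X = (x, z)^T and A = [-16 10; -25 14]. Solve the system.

x(t) = -C_1e^(-t)sin(5t) + C_1e^(-t)cos(5t) + C_2e^(-t)sin(5t) + C_2e^(-t)cos(5t), z(t) = -2C_1e^(-t)sin(5t) + C_1e^(-t)cos(5t) + C_2e^(-t)sin(5t) + 2C_2e^(-t)cos(5t)

Coefficient matrix A = [[-16, 10], [-25, 14]].
Characteristic polynomial det(A - λI) = λ^2 + 2λ + 26 = 0.
Eigenvalues λ = -1 ± 5i (complex conjugate pair).
For λ=-1+5i: an eigenvector is (1,1) - i(-1,-2) = (1 + i, 1 + 2i).
A real fundamental pair from Re and Im of e^((-1+5i)t)v: X_1 = e^(-t)(cos(5t)·(1,1) + sin(5t)·(-1,-2)), X_2 = e^(-t)(sin(5t)·(1,1) - cos(5t)·(-1,-2)).
General solution: C_1X_1 + C_2X_2.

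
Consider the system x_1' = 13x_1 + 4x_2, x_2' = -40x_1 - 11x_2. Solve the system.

x_1(t) = -C_1e^(t)cos(4t) - C_2e^(t)sin(4t), x_2(t) = C_1e^(t)sin(4t) + 3C_1e^(t)cos(4t) + 3C_2e^(t)sin(4t) - C_2e^(t)cos(4t)

Coefficient matrix A = [[13, 4], [-40, -11]].
Characteristic polynomial det(A - λI) = λ^2 - 2λ + 17 = 0.
Eigenvalues λ = 1 ± 4i (complex conjugate pair).
For λ=1+4i: an eigenvector is (-1,3) - i(0,1) = (-1, 3 - i).
A real fundamental pair from Re and Im of e^((1+4i)t)v: X_1 = e^(t)(cos(4t)·(-1,3) + sin(4t)·(0,1)), X_2 = e^(t)(sin(4t)·(-1,3) - cos(4t)·(0,1)).
General solution: C_1X_1 + C_2X_2.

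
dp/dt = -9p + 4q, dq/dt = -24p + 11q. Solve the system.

Coefficient matrix A = [[-9, 4], [-24, 11]].
Characteristic polynomial det(A - λI) = λ^2 - 2λ - 3 = 0.
Eigenvalues λ = 3, -1.
For λ=3: (A-λI) row 1 is [-12, 4], so an eigenvector is (-1, -3).
For λ=-1: (A-λI) row 1 is [-8, 4], so an eigenvector is (1, 2).
General solution: C_1e^(3t)(-1,-3) + C_2e^(-t)(1,2).

p(t) = -C_1e^(3t) + C_2e^(-t), q(t) = -3C_1e^(3t) + 2C_2e^(-t)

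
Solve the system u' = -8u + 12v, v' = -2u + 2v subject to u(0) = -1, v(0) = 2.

Coefficient matrix A = [[-8, 12], [-2, 2]].
Characteristic polynomial det(A - λI) = λ^2 + 6λ + 8 = 0.
Eigenvalues λ = -4, -2.
For λ=-4: (A-λI) row 1 is [-4, 12], so an eigenvector is (-3, -1).
For λ=-2: (A-λI) row 1 is [-6, 12], so an eigenvector is (-2, -1).
General solution: K_1e^(-4t)(-3,-1) + K_2e^(-2t)(-2,-1).
Applying u(0)=-1, v(0)=2 gives K_1=5, K_2=-7.

u(t) = 14e^(-2t) - 15e^(-4t), v(t) = 7e^(-2t) - 5e^(-4t)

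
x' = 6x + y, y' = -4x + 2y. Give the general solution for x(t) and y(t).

x(t) = c_1e^(4t) + c_2te^(4t), y(t) = -2c_1e^(4t) - 2c_2te^(4t) + c_2e^(4t)

Coefficient matrix A = [[6, 1], [-4, 2]].
Characteristic polynomial det(A - λI) = λ^2 - 8λ + 16 = 0.
Single eigenvalue λ = 4 with algebraic multiplicity 2.
Eigenvector v = (1,-2); generalized eigenvector w with (A-λI)w=v is (0,1).
General solution: e^(4t)[c_1·v + c_2·(t·v + w)].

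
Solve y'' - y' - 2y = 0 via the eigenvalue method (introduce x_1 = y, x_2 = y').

y(t) = C_1e^(-t) + C_2e^(2t)

Let x_1 = y, x_2 = y'. Then x_1' = x_2 and x_2' = 2x_1 + x_2.
A = [[0,1],[2,1]]; det(A-λI) = λ^2 - λ - 2.
Eigenvalues λ = -1, 2 with eigenvectors (1,-1), (1,2).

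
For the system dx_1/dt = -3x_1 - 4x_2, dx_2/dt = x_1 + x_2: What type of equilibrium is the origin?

stable improper node

A = [[-3,-4],[1,1]]; det(A-λI) = λ^2 + 2λ + 1.
repeated λ = -1 with a single eigenvector.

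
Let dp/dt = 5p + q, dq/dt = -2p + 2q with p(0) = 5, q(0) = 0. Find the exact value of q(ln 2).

-80

A = [[5,1],[-2,2]]; eigenvalues λ = 3, 4.
Eigenvectors: (1,-2) for λ=3, (-1,1) for λ=4.
From the initial condition, c_1 = -5, c_2 = -10.
q(ln 2) = (-5)(2^3)(-2) + (-10)(2^4)(1) = -80.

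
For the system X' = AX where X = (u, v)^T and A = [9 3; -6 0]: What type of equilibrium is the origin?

unstable node

A = [[9,3],[-6,0]]; det(A-λI) = λ^2 - 9λ + 18.
λ = 6, 3: both positive.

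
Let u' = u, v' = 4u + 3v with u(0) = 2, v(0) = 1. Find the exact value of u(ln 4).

8

A = [[1,0],[4,3]]; eigenvalues λ = 1, 3.
Eigenvectors: (-1,2) for λ=1, (0,1) for λ=3.
From the initial condition, c_1 = -2, c_2 = 5.
u(ln 4) = (-2)(4^1)(-1) + (5)(4^3)(0) = 8.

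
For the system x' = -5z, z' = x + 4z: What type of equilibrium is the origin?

A = [[0,-5],[1,4]]; det(A-λI) = λ^2 - 4λ + 5.
λ = 2 ± i: positive real part.

unstable spiral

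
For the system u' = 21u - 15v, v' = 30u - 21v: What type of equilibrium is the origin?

A = [[21,-15],[30,-21]]; det(A-λI) = λ^2 + 9.
λ = 0 ± 3i: zero real part.

center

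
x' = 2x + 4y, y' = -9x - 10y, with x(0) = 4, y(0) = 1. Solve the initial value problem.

x(t) = 28te^(-4t) + 4e^(-4t), y(t) = -42te^(-4t) + e^(-4t)

Coefficient matrix A = [[2, 4], [-9, -10]].
Characteristic polynomial det(A - λI) = λ^2 + 8λ + 16 = 0.
Single eigenvalue λ = -4 with algebraic multiplicity 2.
Eigenvector v = (2,-3); generalized eigenvector w with (A-λI)w=v is (-1,2).
General solution: e^(-4t)[c_1·v + c_2·(t·v + w)].
Applying x(0)=4, y(0)=1 gives c_1=9, c_2=14.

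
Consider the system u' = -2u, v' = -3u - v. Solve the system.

Coefficient matrix A = [[-2, 0], [-3, -1]].
Characteristic polynomial det(A - λI) = λ^2 + 3λ + 2 = 0.
Eigenvalues λ = -1, -2.
For λ=-1: (A-λI) row 1 is [-1, 0], so an eigenvector is (0, -1).
For λ=-2: (A-λI) row 2 is [-3, 1], so an eigenvector is (-1, -3).
General solution: C_1e^(-t)(0,-1) + C_2e^(-2t)(-1,-3).

u(t) = -C_2e^(-2t), v(t) = -C_1e^(-t) - 3C_2e^(-2t)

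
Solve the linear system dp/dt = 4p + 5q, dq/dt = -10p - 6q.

Coefficient matrix A = [[4, 5], [-10, -6]].
Characteristic polynomial det(A - λI) = λ^2 + 2λ + 26 = 0.
Eigenvalues λ = -1 ± 5i (complex conjugate pair).
For λ=-1+5i: an eigenvector is (-1,1) - i(0,1) = (-1, 1 - i).
A real fundamental pair from Re and Im of e^((-1+5i)t)v: X_1 = e^(-t)(cos(5t)·(-1,1) + sin(5t)·(0,1)), X_2 = e^(-t)(sin(5t)·(-1,1) - cos(5t)·(0,1)).
General solution: c_1X_1 + c_2X_2.

p(t) = -c_1e^(-t)cos(5t) - c_2e^(-t)sin(5t), q(t) = c_1e^(-t)sin(5t) + c_1e^(-t)cos(5t) + c_2e^(-t)sin(5t) - c_2e^(-t)cos(5t)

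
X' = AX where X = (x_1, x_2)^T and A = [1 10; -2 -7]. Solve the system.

Coefficient matrix A = [[1, 10], [-2, -7]].
Characteristic polynomial det(A - λI) = λ^2 + 6λ + 13 = 0.
Eigenvalues λ = -3 ± 2i (complex conjugate pair).
For λ=-3+2i: an eigenvector is (2,-1) - i(-1,0) = (2 + i, -1).
A real fundamental pair from Re and Im of e^((-3+2i)t)v: X_1 = e^(-3t)(cos(2t)·(2,-1) + sin(2t)·(-1,0)), X_2 = e^(-3t)(sin(2t)·(2,-1) - cos(2t)·(-1,0)).
General solution: K_1X_1 + K_2X_2.

x_1(t) = -K_1e^(-3t)sin(2t) + 2K_1e^(-3t)cos(2t) + 2K_2e^(-3t)sin(2t) + K_2e^(-3t)cos(2t), x_2(t) = -K_1e^(-3t)cos(2t) - K_2e^(-3t)sin(2t)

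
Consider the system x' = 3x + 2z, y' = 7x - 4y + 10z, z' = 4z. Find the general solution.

x(t) = C_1e^(3t) + 2C_3e^(4t), y(t) = C_1e^(3t) + C_2e^(-4t) + 3C_3e^(4t), z(t) = C_3e^(4t)

Coefficient matrix A = [[3, 0, 2], [7, -4, 10], [0, 0, 4]].
det(A - λI) = 0 gives eigenvalues λ = 3, -4, 4.
For λ=3: eigenvector (1,1,0).
For λ=-4: eigenvector (0,1,0).
For λ=4: eigenvector (2,3,1).
General solution: C_1e^(3t)(1,1,0) + C_2e^(-4t)(0,1,0) + C_3e^(4t)(2,3,1).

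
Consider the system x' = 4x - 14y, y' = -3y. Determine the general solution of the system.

x(t) = K_1e^(4t) - 2K_2e^(-3t), y(t) = -K_2e^(-3t)

Coefficient matrix A = [[4, -14], [0, -3]].
Characteristic polynomial det(A - λI) = λ^2 - λ - 12 = 0.
Eigenvalues λ = 4, -3.
For λ=4: (A-λI) row 1 is [0, -14], so an eigenvector is (1, 0).
For λ=-3: (A-λI) row 1 is [7, -14], so an eigenvector is (-2, -1).
General solution: K_1e^(4t)(1,0) + K_2e^(-3t)(-2,-1).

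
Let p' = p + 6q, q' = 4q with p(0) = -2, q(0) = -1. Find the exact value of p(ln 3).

A = [[1,6],[0,4]]; eigenvalues λ = 4, 1.
Eigenvectors: (2,1) for λ=4, (-1,0) for λ=1.
From the initial condition, c_1 = -1, c_2 = 0.
p(ln 3) = (-1)(3^4)(2) + (0)(3^1)(-1) = -162.

-162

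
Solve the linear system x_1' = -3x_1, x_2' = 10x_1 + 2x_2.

x_1(t) = K_1e^(-3t), x_2(t) = -2K_1e^(-3t) + K_2e^(2t)

Coefficient matrix A = [[-3, 0], [10, 2]].
Characteristic polynomial det(A - λI) = λ^2 + λ - 6 = 0.
Eigenvalues λ = -3, 2.
For λ=-3: (A-λI) row 2 is [10, 5], so an eigenvector is (1, -2).
For λ=2: (A-λI) row 1 is [-5, 0], so an eigenvector is (0, 1).
General solution: K_1e^(-3t)(1,-2) + K_2e^(2t)(0,1).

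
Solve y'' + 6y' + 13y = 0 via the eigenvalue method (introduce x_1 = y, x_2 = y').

y(t) = K_1e^(-3t)cos(2t) + K_2e^(-3t)sin(2t)

Let x_1 = y, x_2 = y'. Then x_1' = x_2 and x_2' = -13x_1 - 6x_2.
A = [[0,1],[-13,-6]]; det(A-λI) = λ^2 + 6λ + 13.
Eigenvalues λ = -3 ± 2i.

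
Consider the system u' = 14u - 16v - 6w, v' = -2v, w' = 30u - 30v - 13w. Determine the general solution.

Coefficient matrix A = [[14, -16, -6], [0, -2, 0], [30, -30, -13]].
det(A - λI) = 0 gives eigenvalues λ = 2, -2, -1.
For λ=2: eigenvector (1,0,2).
For λ=-2: eigenvector (1,1,0).
For λ=-1: eigenvector (2,0,5).
General solution: c_1e^(2t)(1,0,2) + c_2e^(-2t)(1,1,0) + c_3e^(-t)(2,0,5).

u(t) = c_1e^(2t) + c_2e^(-2t) + 2c_3e^(-t), v(t) = c_2e^(-2t), w(t) = 2c_1e^(2t) + 5c_3e^(-t)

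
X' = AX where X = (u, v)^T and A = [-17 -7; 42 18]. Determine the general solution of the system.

Coefficient matrix A = [[-17, -7], [42, 18]].
Characteristic polynomial det(A - λI) = λ^2 - λ - 12 = 0.
Eigenvalues λ = -3, 4.
For λ=-3: (A-λI) row 1 is [-14, -7], so an eigenvector is (1, -2).
For λ=4: (A-λI) row 1 is [-21, -7], so an eigenvector is (-1, 3).
General solution: K_1e^(-3t)(1,-2) + K_2e^(4t)(-1,3).

u(t) = K_1e^(-3t) - K_2e^(4t), v(t) = -2K_1e^(-3t) + 3K_2e^(4t)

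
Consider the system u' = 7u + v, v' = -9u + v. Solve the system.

Coefficient matrix A = [[7, 1], [-9, 1]].
Characteristic polynomial det(A - λI) = λ^2 - 8λ + 16 = 0.
Single eigenvalue λ = 4 with algebraic multiplicity 2.
Eigenvector v = (1,-3); generalized eigenvector w with (A-λI)w=v is (1,-2).
General solution: e^(4t)[c_1·v + c_2·(t·v + w)].

u(t) = c_1e^(4t) + c_2te^(4t) + c_2e^(4t), v(t) = -3c_1e^(4t) - 3c_2te^(4t) - 2c_2e^(4t)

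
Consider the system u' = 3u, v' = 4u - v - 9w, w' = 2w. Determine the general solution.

u(t) = C_1e^(3t), v(t) = C_1e^(3t) + C_2e^(-t) - 3C_3e^(2t), w(t) = C_3e^(2t)

Coefficient matrix A = [[3, 0, 0], [4, -1, -9], [0, 0, 2]].
det(A - λI) = 0 gives eigenvalues λ = 3, -1, 2.
For λ=3: eigenvector (1,1,0).
For λ=-1: eigenvector (0,1,0).
For λ=2: eigenvector (0,-3,1).
General solution: C_1e^(3t)(1,1,0) + C_2e^(-t)(0,1,0) + C_3e^(2t)(0,-3,1).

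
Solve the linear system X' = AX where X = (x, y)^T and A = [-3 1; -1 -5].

x(t) = K_1e^(-4t) + K_2te^(-4t) + 3K_2e^(-4t), y(t) = -K_1e^(-4t) - K_2te^(-4t) - 2K_2e^(-4t)

Coefficient matrix A = [[-3, 1], [-1, -5]].
Characteristic polynomial det(A - λI) = λ^2 + 8λ + 16 = 0.
Single eigenvalue λ = -4 with algebraic multiplicity 2.
Eigenvector v = (1,-1); generalized eigenvector w with (A-λI)w=v is (3,-2).
General solution: e^(-4t)[K_1·v + K_2·(t·v + w)].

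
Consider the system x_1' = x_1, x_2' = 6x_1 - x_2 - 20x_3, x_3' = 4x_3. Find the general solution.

Coefficient matrix A = [[1, 0, 0], [6, -1, -20], [0, 0, 4]].
det(A - λI) = 0 gives eigenvalues λ = 1, 4, -1.
For λ=1: eigenvector (1,3,0).
For λ=4: eigenvector (0,-4,1).
For λ=-1: eigenvector (0,1,0).
General solution: C_1e^(t)(1,3,0) + C_2e^(4t)(0,-4,1) + C_3e^(-t)(0,1,0).

x_1(t) = C_1e^(t), x_2(t) = 3C_1e^(t) - 4C_2e^(4t) + C_3e^(-t), x_3(t) = C_2e^(4t)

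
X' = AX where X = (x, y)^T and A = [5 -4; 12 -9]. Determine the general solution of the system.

x(t) = 2K_1e^(-t) - K_2e^(-3t), y(t) = 3K_1e^(-t) - 2K_2e^(-3t)

Coefficient matrix A = [[5, -4], [12, -9]].
Characteristic polynomial det(A - λI) = λ^2 + 4λ + 3 = 0.
Eigenvalues λ = -1, -3.
For λ=-1: (A-λI) row 1 is [6, -4], so an eigenvector is (2, 3).
For λ=-3: (A-λI) row 1 is [8, -4], so an eigenvector is (-1, -2).
General solution: K_1e^(-t)(2,3) + K_2e^(-3t)(-1,-2).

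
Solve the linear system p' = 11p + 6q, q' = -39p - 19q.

Coefficient matrix A = [[11, 6], [-39, -19]].
Characteristic polynomial det(A - λI) = λ^2 + 8λ + 25 = 0.
Eigenvalues λ = -4 ± 3i (complex conjugate pair).
For λ=-4+3i: an eigenvector is (-1,2) - i(-1,3) = (-1 + i, 2 - 3i).
A real fundamental pair from Re and Im of e^((-4+3i)t)v: X_1 = e^(-4t)(cos(3t)·(-1,2) + sin(3t)·(-1,3)), X_2 = e^(-4t)(sin(3t)·(-1,2) - cos(3t)·(-1,3)).
General solution: c_1X_1 + c_2X_2.

p(t) = -c_1e^(-4t)sin(3t) - c_1e^(-4t)cos(3t) - c_2e^(-4t)sin(3t) + c_2e^(-4t)cos(3t), q(t) = 3c_1e^(-4t)sin(3t) + 2c_1e^(-4t)cos(3t) + 2c_2e^(-4t)sin(3t) - 3c_2e^(-4t)cos(3t)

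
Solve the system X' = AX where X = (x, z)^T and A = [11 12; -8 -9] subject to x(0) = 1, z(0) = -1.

x(t) = e^(-t), z(t) = -e^(-t)

Coefficient matrix A = [[11, 12], [-8, -9]].
Characteristic polynomial det(A - λI) = λ^2 - 2λ - 3 = 0.
Eigenvalues λ = 3, -1.
For λ=3: (A-λI) row 1 is [8, 12], so an eigenvector is (3, -2).
For λ=-1: (A-λI) row 1 is [12, 12], so an eigenvector is (1, -1).
General solution: c_1e^(3t)(3,-2) + c_2e^(-t)(1,-1).
Applying x(0)=1, z(0)=-1 gives c_1=0, c_2=1.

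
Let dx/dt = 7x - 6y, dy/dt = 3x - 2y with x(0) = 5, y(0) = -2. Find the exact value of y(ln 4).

A = [[7,-6],[3,-2]]; eigenvalues λ = 1, 4.
Eigenvectors: (-1,-1) for λ=1, (-2,-1) for λ=4.
From the initial condition, c_1 = 9, c_2 = -7.
y(ln 4) = (9)(4^1)(-1) + (-7)(4^4)(-1) = 1756.

1756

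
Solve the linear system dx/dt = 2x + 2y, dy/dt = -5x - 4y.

Coefficient matrix A = [[2, 2], [-5, -4]].
Characteristic polynomial det(A - λI) = λ^2 + 2λ + 2 = 0.
Eigenvalues λ = -1 ± i (complex conjugate pair).
For λ=-1+i: an eigenvector is (-1,1) - i(-1,2) = (-1 + i, 1 - 2i).
A real fundamental pair from Re and Im of e^((-1+i)t)v: X_1 = e^(-t)(cos(t)·(-1,1) + sin(t)·(-1,2)), X_2 = e^(-t)(sin(t)·(-1,1) - cos(t)·(-1,2)).
General solution: C_1X_1 + C_2X_2.

x(t) = -C_1e^(-t)sin(t) - C_1e^(-t)cos(t) - C_2e^(-t)sin(t) + C_2e^(-t)cos(t), y(t) = 2C_1e^(-t)sin(t) + C_1e^(-t)cos(t) + C_2e^(-t)sin(t) - 2C_2e^(-t)cos(t)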